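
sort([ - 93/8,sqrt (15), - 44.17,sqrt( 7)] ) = [ - 44.17, - 93/8,sqrt( 7), sqrt( 15 )] 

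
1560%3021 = 1560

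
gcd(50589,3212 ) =803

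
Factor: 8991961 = 11^1*541^1 * 1511^1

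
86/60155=86/60155  =  0.00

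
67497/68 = 992 + 41/68 = 992.60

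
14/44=7/22 = 0.32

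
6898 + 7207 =14105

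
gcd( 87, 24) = 3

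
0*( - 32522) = 0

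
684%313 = 58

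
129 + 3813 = 3942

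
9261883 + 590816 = 9852699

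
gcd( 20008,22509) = 2501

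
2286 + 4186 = 6472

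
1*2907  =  2907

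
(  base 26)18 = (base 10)34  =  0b100010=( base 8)42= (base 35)Y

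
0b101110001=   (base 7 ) 1035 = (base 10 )369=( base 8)561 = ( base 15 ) 199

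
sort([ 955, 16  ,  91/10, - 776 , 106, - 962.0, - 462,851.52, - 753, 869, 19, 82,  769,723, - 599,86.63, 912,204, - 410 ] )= [ - 962.0, - 776, - 753, - 599 ,-462, - 410 , 91/10,16,19, 82,86.63,106,204,723, 769, 851.52,869, 912, 955]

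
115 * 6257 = 719555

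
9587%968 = 875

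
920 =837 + 83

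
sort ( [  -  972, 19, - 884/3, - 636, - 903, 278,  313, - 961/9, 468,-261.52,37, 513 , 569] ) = [-972, - 903, - 636, - 884/3, - 261.52, -961/9, 19, 37, 278 , 313, 468, 513, 569 ]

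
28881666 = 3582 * 8063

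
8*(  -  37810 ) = - 302480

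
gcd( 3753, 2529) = 9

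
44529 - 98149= -53620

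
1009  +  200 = 1209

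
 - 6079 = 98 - 6177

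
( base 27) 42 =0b1101110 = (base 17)68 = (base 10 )110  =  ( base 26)46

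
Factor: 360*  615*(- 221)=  -48929400  =  - 2^3*3^3 * 5^2*13^1*17^1*41^1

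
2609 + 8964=11573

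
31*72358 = 2243098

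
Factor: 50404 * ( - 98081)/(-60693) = 2^2*3^( - 1) * 12601^1*20231^( - 1)*98081^1 = 4943674724/60693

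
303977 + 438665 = 742642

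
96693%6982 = 5927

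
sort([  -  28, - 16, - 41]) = [ - 41  , - 28, - 16 ] 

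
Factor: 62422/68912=529/584 =2^(- 3)* 23^2*73^(-1)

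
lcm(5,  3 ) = 15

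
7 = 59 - 52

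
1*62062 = 62062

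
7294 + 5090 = 12384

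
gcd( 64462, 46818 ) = 2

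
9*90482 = 814338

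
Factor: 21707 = 7^2*443^1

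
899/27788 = 899/27788 = 0.03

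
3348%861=765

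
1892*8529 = 16136868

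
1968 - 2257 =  - 289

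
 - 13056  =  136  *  (-96 ) 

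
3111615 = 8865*351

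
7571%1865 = 111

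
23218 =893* 26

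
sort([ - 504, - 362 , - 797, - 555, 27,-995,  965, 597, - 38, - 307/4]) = [ - 995, - 797, -555, - 504, - 362, - 307/4,  -  38, 27, 597, 965]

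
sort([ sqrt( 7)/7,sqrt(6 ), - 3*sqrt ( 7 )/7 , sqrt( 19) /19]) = [ - 3*sqrt ( 7 )/7,sqrt( 19 )/19,  sqrt( 7 )/7,  sqrt( 6 )]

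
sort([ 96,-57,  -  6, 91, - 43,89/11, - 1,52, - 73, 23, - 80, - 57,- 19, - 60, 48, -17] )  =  [ - 80, - 73, - 60, - 57,-57, - 43, - 19, - 17, - 6, - 1 , 89/11, 23,48, 52,  91, 96]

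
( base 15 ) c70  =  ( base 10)2805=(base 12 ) 1759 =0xaf5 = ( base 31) 2sf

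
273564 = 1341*204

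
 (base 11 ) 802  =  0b1111001010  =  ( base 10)970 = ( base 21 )244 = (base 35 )RP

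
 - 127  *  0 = 0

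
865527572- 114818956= 750708616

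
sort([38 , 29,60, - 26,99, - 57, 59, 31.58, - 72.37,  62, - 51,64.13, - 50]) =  [  -  72.37 ,-57,  -  51 , - 50 , - 26,29, 31.58, 38, 59, 60,  62,64.13,99] 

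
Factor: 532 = 2^2*7^1*19^1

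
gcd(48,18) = 6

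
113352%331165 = 113352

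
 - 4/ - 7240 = 1/1810 = 0.00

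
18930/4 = 4732 + 1/2 = 4732.50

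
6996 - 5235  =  1761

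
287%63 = 35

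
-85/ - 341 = 85/341 = 0.25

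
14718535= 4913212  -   - 9805323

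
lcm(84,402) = 5628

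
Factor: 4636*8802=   2^3*3^3*19^1*61^1*163^1 = 40806072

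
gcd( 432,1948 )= 4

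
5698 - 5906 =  - 208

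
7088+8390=15478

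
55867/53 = 1054+5/53 =1054.09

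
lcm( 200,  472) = 11800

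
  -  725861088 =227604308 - 953465396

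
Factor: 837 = 3^3*31^1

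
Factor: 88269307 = 7^1 * 19^1 * 31^1 * 79^1*271^1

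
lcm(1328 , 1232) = 102256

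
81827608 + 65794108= 147621716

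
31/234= 31/234 = 0.13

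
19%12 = 7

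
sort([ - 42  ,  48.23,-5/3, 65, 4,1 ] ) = [ - 42, - 5/3, 1, 4, 48.23 , 65 ] 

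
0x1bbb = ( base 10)7099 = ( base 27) 9jp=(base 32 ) 6TR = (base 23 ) d9f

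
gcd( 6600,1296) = 24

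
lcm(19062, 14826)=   133434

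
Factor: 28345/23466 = 2^(  -  1) * 3^( - 1)*5^1*3911^ ( - 1)*5669^1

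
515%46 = 9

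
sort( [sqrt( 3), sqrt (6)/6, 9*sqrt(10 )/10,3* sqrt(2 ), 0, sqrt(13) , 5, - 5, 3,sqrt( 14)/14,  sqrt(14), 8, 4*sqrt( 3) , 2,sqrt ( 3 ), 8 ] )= [ - 5, 0, sqrt( 14)/14  ,  sqrt( 6)/6, sqrt(3),sqrt (3 ),2,9 *sqrt( 10 )/10,3,sqrt( 13 ), sqrt (14),3*sqrt (2 ),5,4*sqrt( 3),8, 8 ] 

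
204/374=6/11 = 0.55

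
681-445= 236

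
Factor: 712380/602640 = 383/324= 2^(-2) *3^(-4 )*383^1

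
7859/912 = 7859/912 = 8.62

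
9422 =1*9422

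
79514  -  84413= - 4899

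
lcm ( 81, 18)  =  162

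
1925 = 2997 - 1072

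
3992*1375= 5489000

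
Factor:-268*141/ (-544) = 9447/136= 2^( - 3)*3^1*17^( - 1) * 47^1*67^1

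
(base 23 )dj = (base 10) 318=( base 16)13E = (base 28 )BA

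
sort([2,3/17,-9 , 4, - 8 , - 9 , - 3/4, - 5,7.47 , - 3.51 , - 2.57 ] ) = [ - 9, - 9,  -  8, - 5, - 3.51, - 2.57, - 3/4 , 3/17,2 , 4 , 7.47]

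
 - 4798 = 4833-9631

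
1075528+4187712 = 5263240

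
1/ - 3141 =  - 1 + 3140/3141= - 0.00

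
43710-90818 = -47108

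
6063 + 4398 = 10461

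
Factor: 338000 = 2^4*5^3*13^2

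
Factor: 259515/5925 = 3^1*5^ ( - 1)*73^1 = 219/5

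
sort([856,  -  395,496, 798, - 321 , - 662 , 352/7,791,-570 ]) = [ - 662, - 570, - 395, - 321, 352/7,496, 791,798, 856 ] 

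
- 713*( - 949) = 676637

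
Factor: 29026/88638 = 14513/44319 = 3^( - 1)*11^ ( - 1)*17^(-1 )*23^1*79^( - 1 )*631^1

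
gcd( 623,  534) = 89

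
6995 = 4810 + 2185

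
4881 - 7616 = -2735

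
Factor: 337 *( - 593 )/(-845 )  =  199841/845= 5^( - 1 )*13^( - 2) * 337^1*593^1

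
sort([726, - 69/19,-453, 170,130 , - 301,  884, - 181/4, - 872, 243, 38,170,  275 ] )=[  -  872, - 453, - 301, - 181/4, - 69/19,38, 130, 170, 170, 243,275,726,884 ]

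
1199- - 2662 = 3861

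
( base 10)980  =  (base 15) 455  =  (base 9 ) 1308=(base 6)4312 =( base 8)1724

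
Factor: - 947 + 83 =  - 864 = - 2^5*3^3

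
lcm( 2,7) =14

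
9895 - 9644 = 251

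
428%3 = 2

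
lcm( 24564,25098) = 1154508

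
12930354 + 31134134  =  44064488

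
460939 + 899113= 1360052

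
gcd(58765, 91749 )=7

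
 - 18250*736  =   - 13432000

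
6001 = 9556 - 3555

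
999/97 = 999/97 =10.30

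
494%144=62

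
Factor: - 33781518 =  - 2^1*3^2*37^1*50723^1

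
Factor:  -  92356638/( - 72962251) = 2^1*3^1*11^2*23^1*31^( - 1)*5531^1*2353621^( - 1) 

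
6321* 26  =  164346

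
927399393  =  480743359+446656034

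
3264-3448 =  - 184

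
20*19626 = 392520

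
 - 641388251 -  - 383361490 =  -258026761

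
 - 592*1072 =  -  634624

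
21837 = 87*251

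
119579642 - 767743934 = -648164292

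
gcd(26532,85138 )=2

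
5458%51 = 1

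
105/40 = 21/8= 2.62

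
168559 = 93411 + 75148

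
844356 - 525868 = 318488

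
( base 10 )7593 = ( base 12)4489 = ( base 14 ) 2AA5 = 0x1da9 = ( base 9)11366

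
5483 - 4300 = 1183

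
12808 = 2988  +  9820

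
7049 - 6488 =561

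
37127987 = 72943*509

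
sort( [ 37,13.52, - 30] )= [ - 30,  13.52 , 37 ] 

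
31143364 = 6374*4886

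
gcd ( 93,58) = 1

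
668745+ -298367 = 370378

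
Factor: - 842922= -2^1*3^2*46829^1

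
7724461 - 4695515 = 3028946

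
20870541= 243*85887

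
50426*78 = 3933228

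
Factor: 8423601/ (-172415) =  - 3^1*5^(- 1 )*29^1*34483^ (-1 )*96823^1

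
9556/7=9556/7 = 1365.14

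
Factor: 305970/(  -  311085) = - 2^1 * 3^( - 1 )*7^1*47^1*223^( - 1 ) = -658/669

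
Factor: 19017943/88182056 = 2^ ( - 3 )*7^1*2716849^1*11022757^ ( - 1) 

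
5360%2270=820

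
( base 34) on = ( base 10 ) 839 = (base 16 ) 347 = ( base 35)NY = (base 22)1g3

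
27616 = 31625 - 4009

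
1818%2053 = 1818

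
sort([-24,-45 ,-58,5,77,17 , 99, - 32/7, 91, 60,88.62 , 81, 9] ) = [ - 58,-45, - 24,  -  32/7,  5 , 9, 17, 60,77, 81, 88.62 , 91 , 99]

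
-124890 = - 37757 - 87133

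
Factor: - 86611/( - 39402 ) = 2^( - 1)*3^( - 2)*7^1*11^( - 1 )*199^( - 1 )*12373^1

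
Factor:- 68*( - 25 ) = 2^2*5^2 *17^1 = 1700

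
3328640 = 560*5944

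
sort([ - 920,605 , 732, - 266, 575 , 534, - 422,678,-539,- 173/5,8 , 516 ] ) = [-920 , - 539, - 422, - 266, - 173/5,8, 516, 534, 575 , 605,678,732]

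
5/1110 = 1/222 = 0.00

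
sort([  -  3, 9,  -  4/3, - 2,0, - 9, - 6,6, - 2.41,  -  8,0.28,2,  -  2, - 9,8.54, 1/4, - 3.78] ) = [ - 9, - 9, -8,- 6,-3.78, - 3, - 2.41, - 2, - 2, - 4/3,  0,1/4,0.28,2, 6,8.54, 9]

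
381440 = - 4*( - 95360 )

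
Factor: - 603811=  -  13^1*46447^1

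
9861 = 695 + 9166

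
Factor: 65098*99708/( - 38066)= - 463627956/2719 =- 2^2*3^1 * 11^2*269^1*1187^1*2719^( - 1 )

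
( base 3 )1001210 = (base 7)2160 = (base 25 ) 162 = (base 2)1100001001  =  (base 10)777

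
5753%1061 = 448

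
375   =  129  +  246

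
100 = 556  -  456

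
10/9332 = 5/4666 = 0.00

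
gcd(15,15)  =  15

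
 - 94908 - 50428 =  - 145336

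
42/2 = 21=21.00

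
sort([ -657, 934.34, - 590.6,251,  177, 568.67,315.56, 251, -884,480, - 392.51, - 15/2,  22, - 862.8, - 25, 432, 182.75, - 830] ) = [ - 884 , - 862.8  , - 830,-657, - 590.6,-392.51, - 25 , - 15/2,22,177, 182.75,  251, 251,315.56, 432, 480, 568.67 , 934.34] 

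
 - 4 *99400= -397600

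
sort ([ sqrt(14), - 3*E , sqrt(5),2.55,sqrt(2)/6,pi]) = [-3*E,sqrt(2) /6,sqrt(5 ),2.55,pi,sqrt(14) ] 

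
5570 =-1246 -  - 6816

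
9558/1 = 9558 = 9558.00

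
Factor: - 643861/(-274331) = 41^( - 1 ) * 191^1*3371^1 * 6691^(  -  1 ) 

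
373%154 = 65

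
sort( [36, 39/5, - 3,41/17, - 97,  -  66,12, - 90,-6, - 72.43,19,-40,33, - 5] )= [ - 97,-90, - 72.43, - 66  ,- 40,-6, - 5,-3, 41/17,39/5 , 12,19,33,36]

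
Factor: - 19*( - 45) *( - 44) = -37620 = - 2^2 *3^2 * 5^1 * 11^1*19^1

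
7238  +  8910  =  16148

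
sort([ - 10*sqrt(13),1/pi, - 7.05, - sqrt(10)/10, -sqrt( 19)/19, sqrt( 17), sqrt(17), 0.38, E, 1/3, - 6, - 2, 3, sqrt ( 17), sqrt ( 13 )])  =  [ - 10*sqrt(13 ), - 7.05, - 6 ,-2, - sqrt( 10)/10, - sqrt(19)/19,1/pi, 1/3, 0.38 , E, 3, sqrt ( 13), sqrt ( 17 ),sqrt(17),sqrt ( 17) ]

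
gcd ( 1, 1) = 1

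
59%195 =59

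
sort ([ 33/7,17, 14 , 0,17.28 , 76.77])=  [ 0, 33/7, 14 , 17,17.28, 76.77]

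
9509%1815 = 434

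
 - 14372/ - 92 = 156+5/23 = 156.22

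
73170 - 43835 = 29335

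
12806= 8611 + 4195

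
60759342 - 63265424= - 2506082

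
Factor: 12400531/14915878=2^( - 1)*11^1*13^1*17^1*701^( - 1)*5101^1*10639^ ( - 1)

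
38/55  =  38/55 = 0.69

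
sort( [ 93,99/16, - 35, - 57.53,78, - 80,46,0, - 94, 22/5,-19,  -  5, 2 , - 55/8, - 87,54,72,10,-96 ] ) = [ - 96, - 94, - 87, - 80,- 57.53, - 35, - 19, - 55/8,-5,0, 2,22/5, 99/16, 10,  46,54,  72,  78 , 93] 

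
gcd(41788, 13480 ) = 1348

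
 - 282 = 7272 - 7554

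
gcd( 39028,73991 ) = 1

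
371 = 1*371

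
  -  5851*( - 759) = 4440909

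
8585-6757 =1828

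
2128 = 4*532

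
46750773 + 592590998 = 639341771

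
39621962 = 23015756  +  16606206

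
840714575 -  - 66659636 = 907374211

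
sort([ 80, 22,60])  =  [22,60,80]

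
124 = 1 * 124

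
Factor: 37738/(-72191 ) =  - 2^1*7^ (  -  1 )*10313^ ( - 1 )*18869^1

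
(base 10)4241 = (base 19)BE4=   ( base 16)1091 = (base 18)D1B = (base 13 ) 1C13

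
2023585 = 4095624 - 2072039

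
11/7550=11/7550  =  0.00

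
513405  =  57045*9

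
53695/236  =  227 + 123/236= 227.52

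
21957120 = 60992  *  360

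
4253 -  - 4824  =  9077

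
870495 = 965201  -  94706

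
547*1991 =1089077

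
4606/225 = 20+106/225 = 20.47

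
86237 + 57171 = 143408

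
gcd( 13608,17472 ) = 168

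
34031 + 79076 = 113107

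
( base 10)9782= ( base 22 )k4e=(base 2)10011000110110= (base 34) 8fo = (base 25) fg7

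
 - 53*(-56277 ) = 2982681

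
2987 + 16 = 3003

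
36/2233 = 36/2233= 0.02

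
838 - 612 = 226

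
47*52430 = 2464210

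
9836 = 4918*2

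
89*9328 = 830192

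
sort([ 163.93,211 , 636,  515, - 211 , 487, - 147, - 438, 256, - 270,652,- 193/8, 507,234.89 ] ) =[ - 438, - 270, - 211, - 147, - 193/8 , 163.93, 211,234.89,256,487, 507,515,  636, 652 ] 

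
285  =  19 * 15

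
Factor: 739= 739^1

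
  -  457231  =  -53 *8627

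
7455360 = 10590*704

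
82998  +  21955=104953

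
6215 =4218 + 1997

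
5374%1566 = 676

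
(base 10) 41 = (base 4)221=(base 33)18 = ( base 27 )1E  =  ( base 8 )51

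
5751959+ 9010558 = 14762517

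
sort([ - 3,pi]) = [ - 3,pi ]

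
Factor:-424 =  - 2^3*53^1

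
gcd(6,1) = 1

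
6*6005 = 36030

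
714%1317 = 714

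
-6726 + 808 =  - 5918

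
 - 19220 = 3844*(  -  5 ) 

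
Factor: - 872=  - 2^3*109^1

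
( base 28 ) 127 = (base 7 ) 2320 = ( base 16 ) 34f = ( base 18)2B1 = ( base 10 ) 847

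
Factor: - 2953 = - 2953^1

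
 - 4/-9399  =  4/9399 = 0.00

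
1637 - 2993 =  - 1356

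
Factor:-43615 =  -5^1*11^1*13^1*61^1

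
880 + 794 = 1674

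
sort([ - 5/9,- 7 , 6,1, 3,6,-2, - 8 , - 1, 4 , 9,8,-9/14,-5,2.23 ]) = [ - 8 , - 7,-5 ,- 2,  -  1 ,-9/14,-5/9,1,  2.23,3,4,  6,6, 8,  9 ]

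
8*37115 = 296920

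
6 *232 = 1392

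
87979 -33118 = 54861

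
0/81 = 0 = 0.00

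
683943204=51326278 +632616926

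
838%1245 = 838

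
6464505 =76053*85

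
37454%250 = 204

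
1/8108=1/8108 = 0.00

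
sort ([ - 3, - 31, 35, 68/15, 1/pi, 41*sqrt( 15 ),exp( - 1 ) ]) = [-31, - 3, 1/pi, exp ( - 1 ), 68/15, 35, 41*sqrt ( 15 )]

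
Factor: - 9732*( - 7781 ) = 75724692 = 2^2*3^1*31^1*251^1*811^1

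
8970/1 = 8970 = 8970.00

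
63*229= 14427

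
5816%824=48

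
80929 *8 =647432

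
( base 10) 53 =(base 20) 2D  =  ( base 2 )110101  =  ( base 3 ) 1222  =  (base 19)2f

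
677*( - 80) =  -54160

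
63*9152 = 576576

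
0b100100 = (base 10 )36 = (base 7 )51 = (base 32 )14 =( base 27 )19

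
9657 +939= 10596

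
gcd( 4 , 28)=4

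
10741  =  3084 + 7657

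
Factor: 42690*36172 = 2^3 * 3^1*5^1*1423^1*9043^1  =  1544182680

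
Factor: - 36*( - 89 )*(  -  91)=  - 2^2*3^2*7^1 * 13^1*89^1 =- 291564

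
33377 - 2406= 30971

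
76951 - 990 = 75961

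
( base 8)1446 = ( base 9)1085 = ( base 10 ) 806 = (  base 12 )572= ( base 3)1002212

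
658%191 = 85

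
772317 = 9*85813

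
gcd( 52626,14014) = 98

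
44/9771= 44/9771= 0.00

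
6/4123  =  6/4123 =0.00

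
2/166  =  1/83 = 0.01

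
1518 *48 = 72864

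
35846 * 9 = 322614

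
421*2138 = 900098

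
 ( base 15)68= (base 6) 242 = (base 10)98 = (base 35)2S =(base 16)62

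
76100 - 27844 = 48256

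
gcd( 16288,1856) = 32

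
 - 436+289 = - 147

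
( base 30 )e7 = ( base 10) 427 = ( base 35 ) c7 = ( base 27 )fm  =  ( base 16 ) 1ab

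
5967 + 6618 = 12585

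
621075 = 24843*25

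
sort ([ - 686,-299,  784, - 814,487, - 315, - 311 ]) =[- 814, - 686, - 315,-311, - 299,487 , 784]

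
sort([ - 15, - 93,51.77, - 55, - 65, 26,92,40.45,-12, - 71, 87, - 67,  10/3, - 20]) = [ - 93, - 71,  -  67, - 65, - 55,-20, - 15, - 12,10/3, 26,  40.45, 51.77, 87,92 ]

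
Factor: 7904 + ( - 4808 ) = 3096 = 2^3*3^2*43^1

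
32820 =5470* 6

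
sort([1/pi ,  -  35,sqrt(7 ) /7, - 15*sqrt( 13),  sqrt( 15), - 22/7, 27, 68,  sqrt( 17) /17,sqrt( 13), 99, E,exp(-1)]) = [ - 15*sqrt (13),-35, - 22/7,sqrt( 17 ) /17 , 1/pi, exp( - 1 ),sqrt( 7)/7,E,sqrt( 13),sqrt( 15),27 , 68, 99]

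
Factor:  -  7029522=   -  2^1*3^2 * 149^1*2621^1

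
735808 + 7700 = 743508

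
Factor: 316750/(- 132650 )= -5^1*181^1*379^(-1) = - 905/379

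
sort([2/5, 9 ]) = [ 2/5,9 ] 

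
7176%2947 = 1282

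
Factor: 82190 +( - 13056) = 69134 = 2^1*13^1*2659^1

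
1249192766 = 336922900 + 912269866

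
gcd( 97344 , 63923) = 1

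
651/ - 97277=- 1+96626/97277 = -0.01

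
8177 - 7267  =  910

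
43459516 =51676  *841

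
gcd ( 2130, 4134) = 6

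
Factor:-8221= - 8221^1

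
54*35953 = 1941462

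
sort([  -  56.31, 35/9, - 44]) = [ - 56.31, - 44, 35/9]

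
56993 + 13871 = 70864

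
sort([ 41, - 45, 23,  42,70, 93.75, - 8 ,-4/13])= [-45, - 8,-4/13,23,41, 42,  70,  93.75 ] 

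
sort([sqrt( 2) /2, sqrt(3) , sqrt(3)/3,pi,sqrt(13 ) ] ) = [sqrt( 3 ) /3,sqrt( 2) /2 , sqrt( 3), pi, sqrt(13 )]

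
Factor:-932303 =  - 932303^1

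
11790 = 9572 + 2218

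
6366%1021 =240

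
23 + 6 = 29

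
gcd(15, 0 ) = 15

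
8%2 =0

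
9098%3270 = 2558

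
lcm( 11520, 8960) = 80640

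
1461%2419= 1461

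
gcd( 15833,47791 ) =1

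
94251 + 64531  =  158782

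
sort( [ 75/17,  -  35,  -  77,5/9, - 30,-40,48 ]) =[ -77,  -  40, - 35 , -30,5/9,75/17, 48 ]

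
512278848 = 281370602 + 230908246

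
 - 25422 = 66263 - 91685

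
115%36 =7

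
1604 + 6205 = 7809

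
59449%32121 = 27328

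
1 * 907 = 907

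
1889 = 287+1602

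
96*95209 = 9140064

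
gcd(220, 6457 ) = 11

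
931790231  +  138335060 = 1070125291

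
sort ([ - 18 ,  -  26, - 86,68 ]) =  [ - 86,-26,-18, 68] 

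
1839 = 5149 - 3310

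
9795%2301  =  591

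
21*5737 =120477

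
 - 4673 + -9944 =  - 14617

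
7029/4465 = 7029/4465 = 1.57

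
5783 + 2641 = 8424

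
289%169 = 120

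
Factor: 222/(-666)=-3^(  -  1) =- 1/3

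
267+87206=87473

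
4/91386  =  2/45693 = 0.00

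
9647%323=280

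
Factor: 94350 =2^1*3^1*5^2*17^1*37^1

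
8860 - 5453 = 3407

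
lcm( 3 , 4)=12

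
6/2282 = 3/1141 =0.00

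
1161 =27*43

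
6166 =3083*2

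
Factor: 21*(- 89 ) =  - 3^1  *  7^1 * 89^1 = - 1869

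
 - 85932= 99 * ( - 868)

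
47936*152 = 7286272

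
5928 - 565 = 5363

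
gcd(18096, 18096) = 18096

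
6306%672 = 258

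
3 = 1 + 2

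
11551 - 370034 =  - 358483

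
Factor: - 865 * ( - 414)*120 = 42973200= 2^4*3^3*  5^2*23^1 * 173^1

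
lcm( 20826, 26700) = 1041300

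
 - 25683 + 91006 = 65323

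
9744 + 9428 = 19172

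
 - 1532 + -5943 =-7475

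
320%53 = 2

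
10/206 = 5/103 = 0.05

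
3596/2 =1798 = 1798.00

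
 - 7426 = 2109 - 9535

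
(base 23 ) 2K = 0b1000010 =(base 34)1w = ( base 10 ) 66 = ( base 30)26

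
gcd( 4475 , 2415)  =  5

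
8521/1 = 8521 = 8521.00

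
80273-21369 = 58904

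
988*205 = 202540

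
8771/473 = 18  +  257/473 = 18.54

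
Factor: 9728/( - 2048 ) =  - 19/4= - 2^( - 2 ) * 19^1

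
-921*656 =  - 604176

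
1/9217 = 1/9217 =0.00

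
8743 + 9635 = 18378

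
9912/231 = 42 + 10/11 =42.91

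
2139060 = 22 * 97230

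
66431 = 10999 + 55432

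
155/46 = 155/46 = 3.37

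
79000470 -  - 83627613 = 162628083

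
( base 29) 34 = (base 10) 91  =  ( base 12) 77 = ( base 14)67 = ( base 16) 5B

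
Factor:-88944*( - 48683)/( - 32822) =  - 2165030376/16411 = - 2^3 *3^1*17^1 *89^1*109^1*547^1*16411^(  -  1)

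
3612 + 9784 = 13396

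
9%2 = 1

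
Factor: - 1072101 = -3^1*29^1 * 12323^1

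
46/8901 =2/387 = 0.01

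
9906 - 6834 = 3072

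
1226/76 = 613/38 = 16.13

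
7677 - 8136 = - 459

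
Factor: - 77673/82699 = -3^1*17^1*1523^1*82699^( - 1 ) 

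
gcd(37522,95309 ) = 1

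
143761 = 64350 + 79411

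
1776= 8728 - 6952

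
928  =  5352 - 4424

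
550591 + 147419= 698010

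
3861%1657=547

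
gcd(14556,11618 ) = 2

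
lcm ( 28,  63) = 252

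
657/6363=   73/707=0.10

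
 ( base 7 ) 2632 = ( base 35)sn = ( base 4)33223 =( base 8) 1753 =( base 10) 1003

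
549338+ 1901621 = 2450959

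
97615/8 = 97615/8 = 12201.88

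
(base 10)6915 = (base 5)210130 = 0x1B03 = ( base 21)fe6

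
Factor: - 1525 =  - 5^2*61^1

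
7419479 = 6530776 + 888703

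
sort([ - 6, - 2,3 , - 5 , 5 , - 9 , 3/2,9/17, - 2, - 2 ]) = [ - 9,- 6 , - 5,-2,-2, - 2 , 9/17 , 3/2 , 3 , 5]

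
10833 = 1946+8887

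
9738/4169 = 2 + 1400/4169  =  2.34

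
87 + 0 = 87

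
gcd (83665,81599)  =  1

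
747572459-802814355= - 55241896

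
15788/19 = 830 + 18/19= 830.95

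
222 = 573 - 351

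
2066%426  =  362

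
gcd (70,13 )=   1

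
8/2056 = 1/257 = 0.00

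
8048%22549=8048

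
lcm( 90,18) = 90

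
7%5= 2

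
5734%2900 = 2834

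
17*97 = 1649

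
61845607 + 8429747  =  70275354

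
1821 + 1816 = 3637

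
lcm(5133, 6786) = 400374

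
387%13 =10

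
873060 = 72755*12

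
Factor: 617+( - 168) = 449^1 = 449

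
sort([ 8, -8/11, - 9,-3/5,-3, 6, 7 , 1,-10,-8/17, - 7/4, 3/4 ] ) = [-10,-9,-3,-7/4 , - 8/11, - 3/5,-8/17, 3/4,1, 6,7,8 ]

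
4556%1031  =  432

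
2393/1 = 2393 = 2393.00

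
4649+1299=5948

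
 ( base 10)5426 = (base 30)60q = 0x1532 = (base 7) 21551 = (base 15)191b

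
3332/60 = 55+8/15 = 55.53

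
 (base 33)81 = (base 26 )A5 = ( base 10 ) 265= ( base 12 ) 1a1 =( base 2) 100001001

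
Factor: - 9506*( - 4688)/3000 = 2^2 * 3^( - 1) * 5^( - 3) * 7^2*97^1*293^1= 5570516/375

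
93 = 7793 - 7700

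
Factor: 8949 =3^1  *19^1*157^1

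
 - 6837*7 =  - 47859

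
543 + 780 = 1323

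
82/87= 82/87 = 0.94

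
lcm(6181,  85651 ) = 599557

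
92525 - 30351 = 62174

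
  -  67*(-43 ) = 2881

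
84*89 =7476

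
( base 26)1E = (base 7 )55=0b101000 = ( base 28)1c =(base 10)40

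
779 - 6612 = -5833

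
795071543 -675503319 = 119568224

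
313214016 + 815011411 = 1128225427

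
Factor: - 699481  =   - 43^1*16267^1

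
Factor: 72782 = 2^1*151^1*241^1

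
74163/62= 1196 + 11/62 = 1196.18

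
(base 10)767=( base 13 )470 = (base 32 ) NV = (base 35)lw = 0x2FF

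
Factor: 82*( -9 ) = - 2^1*3^2*41^1=- 738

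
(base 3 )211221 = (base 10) 619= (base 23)13L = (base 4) 21223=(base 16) 26B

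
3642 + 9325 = 12967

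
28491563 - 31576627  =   - 3085064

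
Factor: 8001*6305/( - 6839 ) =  - 7206615/977 = - 3^2*5^1*13^1 * 97^1*127^1*977^( - 1 ) 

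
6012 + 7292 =13304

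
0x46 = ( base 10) 70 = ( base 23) 31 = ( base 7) 130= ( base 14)50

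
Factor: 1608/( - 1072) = -2^( - 1)*3^1 = -3/2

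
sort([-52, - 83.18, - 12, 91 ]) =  [ - 83.18  , - 52, - 12 , 91 ]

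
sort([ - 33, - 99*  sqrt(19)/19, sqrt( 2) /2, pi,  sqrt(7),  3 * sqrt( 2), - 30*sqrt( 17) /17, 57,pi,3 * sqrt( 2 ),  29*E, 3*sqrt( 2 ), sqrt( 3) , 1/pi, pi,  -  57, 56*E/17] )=[-57, - 33,- 99*sqrt(19 )/19, - 30*  sqrt( 17) /17,1/pi,sqrt( 2 ) /2, sqrt( 3),sqrt( 7),  pi, pi,pi,3 * sqrt(2),3 * sqrt(2), 3 * sqrt( 2 ),56*E/17,57, 29*E]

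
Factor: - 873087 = -3^1*71^1*4099^1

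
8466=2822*3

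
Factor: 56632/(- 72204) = -14158/18051 = - 2^1*3^(  -  1)*11^( - 1)*547^( - 1)*7079^1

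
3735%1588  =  559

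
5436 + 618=6054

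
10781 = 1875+8906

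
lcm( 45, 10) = 90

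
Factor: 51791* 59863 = 67^1*773^1*59863^1 = 3100364633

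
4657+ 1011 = 5668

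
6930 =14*495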